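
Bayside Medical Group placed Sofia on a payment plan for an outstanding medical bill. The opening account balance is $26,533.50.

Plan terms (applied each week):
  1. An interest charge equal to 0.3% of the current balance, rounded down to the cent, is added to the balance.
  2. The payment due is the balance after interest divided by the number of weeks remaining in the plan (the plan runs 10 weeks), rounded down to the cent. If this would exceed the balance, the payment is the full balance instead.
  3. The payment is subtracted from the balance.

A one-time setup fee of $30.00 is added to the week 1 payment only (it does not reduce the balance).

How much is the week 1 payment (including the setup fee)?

$2,691.31

# | Opening | Interest | Payment | Fee | End bal
1 | $26,533.50 | $79.60 | $2,661.31 | $30.00 | $23,951.79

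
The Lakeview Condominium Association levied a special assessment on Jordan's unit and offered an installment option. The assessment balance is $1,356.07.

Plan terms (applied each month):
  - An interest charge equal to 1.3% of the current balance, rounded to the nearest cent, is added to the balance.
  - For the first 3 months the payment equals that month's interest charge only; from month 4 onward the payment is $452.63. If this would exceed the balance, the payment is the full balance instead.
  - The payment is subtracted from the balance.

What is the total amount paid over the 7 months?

$1,445.25

# | Opening | Interest | Payment | End bal
1 | $1,356.07 | $17.63 | $17.63 | $1,356.07
2 | $1,356.07 | $17.63 | $17.63 | $1,356.07
3 | $1,356.07 | $17.63 | $17.63 | $1,356.07
4 | $1,356.07 | $17.63 | $452.63 | $921.07
5 | $921.07 | $11.97 | $452.63 | $480.41
6 | $480.41 | $6.25 | $452.63 | $34.03
7 | $34.03 | $0.44 | $34.47 | $0.00
Total paid: $1,445.25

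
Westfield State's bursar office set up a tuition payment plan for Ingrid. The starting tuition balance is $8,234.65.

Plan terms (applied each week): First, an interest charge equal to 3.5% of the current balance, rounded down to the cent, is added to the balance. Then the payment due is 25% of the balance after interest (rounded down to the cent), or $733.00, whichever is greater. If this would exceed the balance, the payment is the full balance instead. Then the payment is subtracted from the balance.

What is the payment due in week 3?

$1,283.89

# | Opening | Interest | Payment | End bal
1 | $8,234.65 | $288.21 | $2,130.71 | $6,392.15
2 | $6,392.15 | $223.72 | $1,653.96 | $4,961.91
3 | $4,961.91 | $173.66 | $1,283.89 | $3,851.68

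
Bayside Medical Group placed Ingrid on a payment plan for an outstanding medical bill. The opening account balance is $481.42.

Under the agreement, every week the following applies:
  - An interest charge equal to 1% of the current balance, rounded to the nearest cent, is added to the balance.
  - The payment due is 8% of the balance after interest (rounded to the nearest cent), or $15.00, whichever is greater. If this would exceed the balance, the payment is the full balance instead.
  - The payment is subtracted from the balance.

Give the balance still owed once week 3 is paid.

$386.23

Week 1: $481.42 +$4.81 interest = $486.23; pay $38.90 → $447.33
Week 2: $447.33 +$4.47 interest = $451.80; pay $36.14 → $415.66
Week 3: $415.66 +$4.16 interest = $419.82; pay $33.59 → $386.23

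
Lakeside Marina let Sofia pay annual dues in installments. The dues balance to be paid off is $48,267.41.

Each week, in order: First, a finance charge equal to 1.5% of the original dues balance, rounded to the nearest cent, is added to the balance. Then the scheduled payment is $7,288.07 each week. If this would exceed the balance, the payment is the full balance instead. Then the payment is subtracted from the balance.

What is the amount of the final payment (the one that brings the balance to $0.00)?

Week 1: opening $48,267.41; interest $724.01 → $48,991.42; payment $7,288.07; balance $41,703.35
Week 2: opening $41,703.35; interest $724.01 → $42,427.36; payment $7,288.07; balance $35,139.29
Week 3: opening $35,139.29; interest $724.01 → $35,863.30; payment $7,288.07; balance $28,575.23
Week 4: opening $28,575.23; interest $724.01 → $29,299.24; payment $7,288.07; balance $22,011.17
Week 5: opening $22,011.17; interest $724.01 → $22,735.18; payment $7,288.07; balance $15,447.11
Week 6: opening $15,447.11; interest $724.01 → $16,171.12; payment $7,288.07; balance $8,883.05
Week 7: opening $8,883.05; interest $724.01 → $9,607.06; payment $7,288.07; balance $2,318.99
Week 8: opening $2,318.99; interest $724.01 → $3,043.00; payment $3,043.00; balance $0.00

$3,043.00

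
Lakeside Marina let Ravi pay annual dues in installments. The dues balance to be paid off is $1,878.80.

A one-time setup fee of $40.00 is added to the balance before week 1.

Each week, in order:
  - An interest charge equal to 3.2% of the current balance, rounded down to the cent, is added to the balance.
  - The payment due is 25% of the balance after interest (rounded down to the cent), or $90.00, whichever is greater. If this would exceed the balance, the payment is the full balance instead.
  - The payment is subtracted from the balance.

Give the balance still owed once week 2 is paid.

$1,149.51

# | Opening | Interest | Payment | End bal
1 | $1,918.80 | $61.40 | $495.05 | $1,485.15
2 | $1,485.15 | $47.52 | $383.16 | $1,149.51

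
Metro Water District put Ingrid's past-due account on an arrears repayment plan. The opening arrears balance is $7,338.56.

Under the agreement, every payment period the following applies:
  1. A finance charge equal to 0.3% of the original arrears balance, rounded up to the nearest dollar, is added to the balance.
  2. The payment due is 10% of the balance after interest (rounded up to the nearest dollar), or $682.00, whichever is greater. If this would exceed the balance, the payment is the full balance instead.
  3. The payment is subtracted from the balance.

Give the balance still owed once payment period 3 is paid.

$5,306.56

Payment period 1: $7,338.56 +$23.00 interest = $7,361.56; pay $737.00 → $6,624.56
Payment period 2: $6,624.56 +$23.00 interest = $6,647.56; pay $682.00 → $5,965.56
Payment period 3: $5,965.56 +$23.00 interest = $5,988.56; pay $682.00 → $5,306.56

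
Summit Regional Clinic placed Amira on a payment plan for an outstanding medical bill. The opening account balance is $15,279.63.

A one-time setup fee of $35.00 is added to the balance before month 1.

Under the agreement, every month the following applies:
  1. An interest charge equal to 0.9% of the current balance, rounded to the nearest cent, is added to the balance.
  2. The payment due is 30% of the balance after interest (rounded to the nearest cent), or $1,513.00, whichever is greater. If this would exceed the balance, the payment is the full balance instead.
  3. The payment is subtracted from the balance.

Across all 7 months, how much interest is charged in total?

# | Opening | Interest | Payment | End bal
1 | $15,314.63 | $137.83 | $4,635.74 | $10,816.72
2 | $10,816.72 | $97.35 | $3,274.22 | $7,639.85
3 | $7,639.85 | $68.76 | $2,312.58 | $5,396.03
4 | $5,396.03 | $48.56 | $1,633.38 | $3,811.21
5 | $3,811.21 | $34.30 | $1,513.00 | $2,332.51
6 | $2,332.51 | $20.99 | $1,513.00 | $840.50
7 | $840.50 | $7.56 | $848.06 | $0.00
Total interest: $137.83 + $97.35 + $68.76 + $48.56 + $34.30 + $20.99 + $7.56 = $415.35

$415.35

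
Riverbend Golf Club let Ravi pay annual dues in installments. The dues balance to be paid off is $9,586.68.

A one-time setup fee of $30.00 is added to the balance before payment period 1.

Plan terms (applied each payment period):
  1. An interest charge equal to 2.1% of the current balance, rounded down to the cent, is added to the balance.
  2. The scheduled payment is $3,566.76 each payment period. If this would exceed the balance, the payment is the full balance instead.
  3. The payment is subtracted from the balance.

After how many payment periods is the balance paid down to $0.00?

Payment period 1: opening $9,616.68; interest $201.95 → $9,818.63; payment $3,566.76; balance $6,251.87
Payment period 2: opening $6,251.87; interest $131.28 → $6,383.15; payment $3,566.76; balance $2,816.39
Payment period 3: opening $2,816.39; interest $59.14 → $2,875.53; payment $2,875.53; balance $0.00
Balance reaches $0.00 in payment period 3.

3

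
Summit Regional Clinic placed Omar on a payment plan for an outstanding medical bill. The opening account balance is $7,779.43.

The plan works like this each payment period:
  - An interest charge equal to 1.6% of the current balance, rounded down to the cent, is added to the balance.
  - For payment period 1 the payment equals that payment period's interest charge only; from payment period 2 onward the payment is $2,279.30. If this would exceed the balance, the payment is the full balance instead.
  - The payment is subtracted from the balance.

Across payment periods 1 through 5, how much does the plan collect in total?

Payment period 1: opening $7,779.43; interest $124.47 → $7,903.90; payment $124.47; balance $7,779.43
Payment period 2: opening $7,779.43; interest $124.47 → $7,903.90; payment $2,279.30; balance $5,624.60
Payment period 3: opening $5,624.60; interest $89.99 → $5,714.59; payment $2,279.30; balance $3,435.29
Payment period 4: opening $3,435.29; interest $54.96 → $3,490.25; payment $2,279.30; balance $1,210.95
Payment period 5: opening $1,210.95; interest $19.37 → $1,230.32; payment $1,230.32; balance $0.00
Total paid: $8,192.69

$8,192.69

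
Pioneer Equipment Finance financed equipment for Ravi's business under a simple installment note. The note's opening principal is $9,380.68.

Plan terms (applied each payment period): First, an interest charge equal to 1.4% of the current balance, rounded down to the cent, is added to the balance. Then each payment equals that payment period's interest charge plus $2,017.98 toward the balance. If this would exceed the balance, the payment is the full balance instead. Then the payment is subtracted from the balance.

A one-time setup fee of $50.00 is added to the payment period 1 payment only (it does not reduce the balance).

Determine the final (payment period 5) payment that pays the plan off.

$1,327.08

Payment period 1: opening $9,380.68; interest $131.32 → $9,512.00; payment $2,149.30 (+ $50.00 fee); balance $7,362.70
Payment period 2: opening $7,362.70; interest $103.07 → $7,465.77; payment $2,121.05; balance $5,344.72
Payment period 3: opening $5,344.72; interest $74.82 → $5,419.54; payment $2,092.80; balance $3,326.74
Payment period 4: opening $3,326.74; interest $46.57 → $3,373.31; payment $2,064.55; balance $1,308.76
Payment period 5: opening $1,308.76; interest $18.32 → $1,327.08; payment $1,327.08; balance $0.00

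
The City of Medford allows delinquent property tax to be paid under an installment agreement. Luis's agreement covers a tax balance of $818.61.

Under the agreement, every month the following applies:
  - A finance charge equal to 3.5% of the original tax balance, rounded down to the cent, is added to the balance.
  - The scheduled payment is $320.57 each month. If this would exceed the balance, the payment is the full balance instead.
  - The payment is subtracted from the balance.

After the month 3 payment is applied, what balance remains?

Month 1: opening $818.61; interest $28.65 → $847.26; payment $320.57; balance $526.69
Month 2: opening $526.69; interest $28.65 → $555.34; payment $320.57; balance $234.77
Month 3: opening $234.77; interest $28.65 → $263.42; payment $263.42; balance $0.00

$0.00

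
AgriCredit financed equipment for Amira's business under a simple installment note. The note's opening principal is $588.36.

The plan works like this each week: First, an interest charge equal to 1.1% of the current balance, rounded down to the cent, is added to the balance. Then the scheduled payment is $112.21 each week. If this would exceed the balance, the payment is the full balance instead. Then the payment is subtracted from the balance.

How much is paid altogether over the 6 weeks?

$609.46

Week 1: opening $588.36; interest $6.47 → $594.83; payment $112.21; balance $482.62
Week 2: opening $482.62; interest $5.30 → $487.92; payment $112.21; balance $375.71
Week 3: opening $375.71; interest $4.13 → $379.84; payment $112.21; balance $267.63
Week 4: opening $267.63; interest $2.94 → $270.57; payment $112.21; balance $158.36
Week 5: opening $158.36; interest $1.74 → $160.10; payment $112.21; balance $47.89
Week 6: opening $47.89; interest $0.52 → $48.41; payment $48.41; balance $0.00
Total paid: $609.46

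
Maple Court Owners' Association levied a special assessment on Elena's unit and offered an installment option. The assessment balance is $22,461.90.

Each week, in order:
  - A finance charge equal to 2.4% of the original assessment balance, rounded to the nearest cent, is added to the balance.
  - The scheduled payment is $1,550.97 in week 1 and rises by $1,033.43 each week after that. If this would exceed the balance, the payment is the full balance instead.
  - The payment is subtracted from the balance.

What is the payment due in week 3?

$3,617.83

Week 1: $22,461.90 +$539.09 interest = $23,000.99; pay $1,550.97 → $21,450.02
Week 2: $21,450.02 +$539.09 interest = $21,989.11; pay $2,584.40 → $19,404.71
Week 3: $19,404.71 +$539.09 interest = $19,943.80; pay $3,617.83 → $16,325.97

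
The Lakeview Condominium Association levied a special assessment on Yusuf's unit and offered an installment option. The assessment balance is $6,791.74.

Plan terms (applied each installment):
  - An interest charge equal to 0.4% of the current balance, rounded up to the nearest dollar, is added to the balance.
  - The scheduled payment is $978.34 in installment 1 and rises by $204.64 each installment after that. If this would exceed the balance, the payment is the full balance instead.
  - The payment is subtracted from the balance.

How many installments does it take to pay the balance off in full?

Installment 1: $6,791.74 +$28.00 interest = $6,819.74; pay $978.34 → $5,841.40
Installment 2: $5,841.40 +$24.00 interest = $5,865.40; pay $1,182.98 → $4,682.42
Installment 3: $4,682.42 +$19.00 interest = $4,701.42; pay $1,387.62 → $3,313.80
Installment 4: $3,313.80 +$14.00 interest = $3,327.80; pay $1,592.26 → $1,735.54
Installment 5: $1,735.54 +$7.00 interest = $1,742.54; pay $1,742.54 → $0.00
Balance reaches $0.00 in installment 5.

5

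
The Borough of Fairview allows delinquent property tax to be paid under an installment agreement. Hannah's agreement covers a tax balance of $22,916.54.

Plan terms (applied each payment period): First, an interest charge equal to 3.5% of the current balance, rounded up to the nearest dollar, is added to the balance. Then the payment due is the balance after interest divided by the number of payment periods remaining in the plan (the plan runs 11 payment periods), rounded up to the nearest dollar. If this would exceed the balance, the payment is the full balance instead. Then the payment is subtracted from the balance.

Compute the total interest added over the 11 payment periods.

Payment period 1: $22,916.54 +$803.00 interest = $23,719.54; pay $2,157.00 → $21,562.54
Payment period 2: $21,562.54 +$755.00 interest = $22,317.54; pay $2,232.00 → $20,085.54
Payment period 3: $20,085.54 +$703.00 interest = $20,788.54; pay $2,310.00 → $18,478.54
Payment period 4: $18,478.54 +$647.00 interest = $19,125.54; pay $2,391.00 → $16,734.54
Payment period 5: $16,734.54 +$586.00 interest = $17,320.54; pay $2,475.00 → $14,845.54
Payment period 6: $14,845.54 +$520.00 interest = $15,365.54; pay $2,561.00 → $12,804.54
Payment period 7: $12,804.54 +$449.00 interest = $13,253.54; pay $2,651.00 → $10,602.54
Payment period 8: $10,602.54 +$372.00 interest = $10,974.54; pay $2,744.00 → $8,230.54
Payment period 9: $8,230.54 +$289.00 interest = $8,519.54; pay $2,840.00 → $5,679.54
Payment period 10: $5,679.54 +$199.00 interest = $5,878.54; pay $2,940.00 → $2,938.54
Payment period 11: $2,938.54 +$103.00 interest = $3,041.54; pay $3,041.54 → $0.00
Total interest: $803.00 + $755.00 + $703.00 + $647.00 + $586.00 + $520.00 + $449.00 + $372.00 + $289.00 + $199.00 + $103.00 = $5,426.00

$5,426.00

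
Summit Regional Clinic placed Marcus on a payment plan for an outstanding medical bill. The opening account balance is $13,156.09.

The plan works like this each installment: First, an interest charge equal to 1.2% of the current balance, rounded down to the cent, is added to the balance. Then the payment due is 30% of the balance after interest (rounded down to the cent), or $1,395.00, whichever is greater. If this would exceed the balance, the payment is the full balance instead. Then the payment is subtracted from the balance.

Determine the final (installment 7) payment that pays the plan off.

$593.42

# | Opening | Interest | Payment | End bal
1 | $13,156.09 | $157.87 | $3,994.18 | $9,319.78
2 | $9,319.78 | $111.83 | $2,829.48 | $6,602.13
3 | $6,602.13 | $79.22 | $2,004.40 | $4,676.95
4 | $4,676.95 | $56.12 | $1,419.92 | $3,313.15
5 | $3,313.15 | $39.75 | $1,395.00 | $1,957.90
6 | $1,957.90 | $23.49 | $1,395.00 | $586.39
7 | $586.39 | $7.03 | $593.42 | $0.00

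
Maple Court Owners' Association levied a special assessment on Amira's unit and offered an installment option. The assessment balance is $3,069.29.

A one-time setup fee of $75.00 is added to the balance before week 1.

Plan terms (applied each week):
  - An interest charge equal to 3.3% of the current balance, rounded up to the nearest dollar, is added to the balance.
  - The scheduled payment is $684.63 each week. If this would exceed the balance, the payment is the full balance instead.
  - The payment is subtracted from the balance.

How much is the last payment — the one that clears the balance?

# | Opening | Interest | Payment | End bal
1 | $3,144.29 | $104.00 | $684.63 | $2,563.66
2 | $2,563.66 | $85.00 | $684.63 | $1,964.03
3 | $1,964.03 | $65.00 | $684.63 | $1,344.40
4 | $1,344.40 | $45.00 | $684.63 | $704.77
5 | $704.77 | $24.00 | $684.63 | $44.14
6 | $44.14 | $2.00 | $46.14 | $0.00

$46.14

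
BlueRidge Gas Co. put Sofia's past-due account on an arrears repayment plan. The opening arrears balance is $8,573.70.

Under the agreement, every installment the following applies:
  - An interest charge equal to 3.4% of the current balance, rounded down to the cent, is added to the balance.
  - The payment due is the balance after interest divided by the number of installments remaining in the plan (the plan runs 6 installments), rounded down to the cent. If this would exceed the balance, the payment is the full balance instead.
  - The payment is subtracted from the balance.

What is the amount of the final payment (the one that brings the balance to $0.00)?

Installment 1: $8,573.70 +$291.50 interest = $8,865.20; pay $1,477.53 → $7,387.67
Installment 2: $7,387.67 +$251.18 interest = $7,638.85; pay $1,527.77 → $6,111.08
Installment 3: $6,111.08 +$207.77 interest = $6,318.85; pay $1,579.71 → $4,739.14
Installment 4: $4,739.14 +$161.13 interest = $4,900.27; pay $1,633.42 → $3,266.85
Installment 5: $3,266.85 +$111.07 interest = $3,377.92; pay $1,688.96 → $1,688.96
Installment 6: $1,688.96 +$57.42 interest = $1,746.38; pay $1,746.38 → $0.00

$1,746.38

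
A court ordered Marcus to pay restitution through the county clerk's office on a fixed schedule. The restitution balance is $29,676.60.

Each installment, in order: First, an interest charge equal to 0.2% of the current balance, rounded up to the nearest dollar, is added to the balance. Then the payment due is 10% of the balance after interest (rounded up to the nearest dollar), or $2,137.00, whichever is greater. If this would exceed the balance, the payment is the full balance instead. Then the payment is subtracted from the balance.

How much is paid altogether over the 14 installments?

$30,091.60

Installment 1: opening $29,676.60; interest $60.00 → $29,736.60; payment $2,974.00; balance $26,762.60
Installment 2: opening $26,762.60; interest $54.00 → $26,816.60; payment $2,682.00; balance $24,134.60
Installment 3: opening $24,134.60; interest $49.00 → $24,183.60; payment $2,419.00; balance $21,764.60
Installment 4: opening $21,764.60; interest $44.00 → $21,808.60; payment $2,181.00; balance $19,627.60
Installment 5: opening $19,627.60; interest $40.00 → $19,667.60; payment $2,137.00; balance $17,530.60
Installment 6: opening $17,530.60; interest $36.00 → $17,566.60; payment $2,137.00; balance $15,429.60
Installment 7: opening $15,429.60; interest $31.00 → $15,460.60; payment $2,137.00; balance $13,323.60
Installment 8: opening $13,323.60; interest $27.00 → $13,350.60; payment $2,137.00; balance $11,213.60
Installment 9: opening $11,213.60; interest $23.00 → $11,236.60; payment $2,137.00; balance $9,099.60
Installment 10: opening $9,099.60; interest $19.00 → $9,118.60; payment $2,137.00; balance $6,981.60
Installment 11: opening $6,981.60; interest $14.00 → $6,995.60; payment $2,137.00; balance $4,858.60
Installment 12: opening $4,858.60; interest $10.00 → $4,868.60; payment $2,137.00; balance $2,731.60
Installment 13: opening $2,731.60; interest $6.00 → $2,737.60; payment $2,137.00; balance $600.60
Installment 14: opening $600.60; interest $2.00 → $602.60; payment $602.60; balance $0.00
Total paid: $30,091.60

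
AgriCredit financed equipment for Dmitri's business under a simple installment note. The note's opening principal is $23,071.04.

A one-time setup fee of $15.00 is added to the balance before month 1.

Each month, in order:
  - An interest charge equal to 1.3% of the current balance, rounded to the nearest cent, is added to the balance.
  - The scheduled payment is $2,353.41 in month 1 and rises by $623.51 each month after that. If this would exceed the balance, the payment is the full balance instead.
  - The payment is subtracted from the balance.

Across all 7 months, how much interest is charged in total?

$1,240.56

Month 1: $23,086.04 +$300.12 interest = $23,386.16; pay $2,353.41 → $21,032.75
Month 2: $21,032.75 +$273.43 interest = $21,306.18; pay $2,976.92 → $18,329.26
Month 3: $18,329.26 +$238.28 interest = $18,567.54; pay $3,600.43 → $14,967.11
Month 4: $14,967.11 +$194.57 interest = $15,161.68; pay $4,223.94 → $10,937.74
Month 5: $10,937.74 +$142.19 interest = $11,079.93; pay $4,847.45 → $6,232.48
Month 6: $6,232.48 +$81.02 interest = $6,313.50; pay $5,470.96 → $842.54
Month 7: $842.54 +$10.95 interest = $853.49; pay $853.49 → $0.00
Total interest: $300.12 + $273.43 + $238.28 + $194.57 + $142.19 + $81.02 + $10.95 = $1,240.56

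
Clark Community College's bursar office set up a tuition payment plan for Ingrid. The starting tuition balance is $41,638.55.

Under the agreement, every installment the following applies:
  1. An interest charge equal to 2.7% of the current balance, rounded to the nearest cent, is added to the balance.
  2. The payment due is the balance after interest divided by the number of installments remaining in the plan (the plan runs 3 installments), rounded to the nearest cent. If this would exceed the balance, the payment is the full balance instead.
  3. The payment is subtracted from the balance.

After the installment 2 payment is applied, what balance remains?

$14,639.13

Installment 1: opening $41,638.55; interest $1,124.24 → $42,762.79; payment $14,254.26; balance $28,508.53
Installment 2: opening $28,508.53; interest $769.73 → $29,278.26; payment $14,639.13; balance $14,639.13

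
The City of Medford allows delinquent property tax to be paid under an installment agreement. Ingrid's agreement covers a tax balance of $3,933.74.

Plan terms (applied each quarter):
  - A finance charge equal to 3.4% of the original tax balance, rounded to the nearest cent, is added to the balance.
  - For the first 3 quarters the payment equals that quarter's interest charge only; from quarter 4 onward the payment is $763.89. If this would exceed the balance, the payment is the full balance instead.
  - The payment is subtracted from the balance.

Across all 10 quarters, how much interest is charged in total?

$1,337.50

Quarter 1: opening $3,933.74; interest $133.75 → $4,067.49; payment $133.75; balance $3,933.74
Quarter 2: opening $3,933.74; interest $133.75 → $4,067.49; payment $133.75; balance $3,933.74
Quarter 3: opening $3,933.74; interest $133.75 → $4,067.49; payment $133.75; balance $3,933.74
Quarter 4: opening $3,933.74; interest $133.75 → $4,067.49; payment $763.89; balance $3,303.60
Quarter 5: opening $3,303.60; interest $133.75 → $3,437.35; payment $763.89; balance $2,673.46
Quarter 6: opening $2,673.46; interest $133.75 → $2,807.21; payment $763.89; balance $2,043.32
Quarter 7: opening $2,043.32; interest $133.75 → $2,177.07; payment $763.89; balance $1,413.18
Quarter 8: opening $1,413.18; interest $133.75 → $1,546.93; payment $763.89; balance $783.04
Quarter 9: opening $783.04; interest $133.75 → $916.79; payment $763.89; balance $152.90
Quarter 10: opening $152.90; interest $133.75 → $286.65; payment $286.65; balance $0.00
Total interest: $133.75 + $133.75 + $133.75 + $133.75 + $133.75 + $133.75 + $133.75 + $133.75 + $133.75 + $133.75 = $1,337.50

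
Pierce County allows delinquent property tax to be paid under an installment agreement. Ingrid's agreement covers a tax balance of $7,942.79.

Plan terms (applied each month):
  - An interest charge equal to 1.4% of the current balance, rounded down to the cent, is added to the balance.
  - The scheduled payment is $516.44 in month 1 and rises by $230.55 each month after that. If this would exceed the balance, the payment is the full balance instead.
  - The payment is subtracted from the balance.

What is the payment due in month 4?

$1,208.09

Month 1: opening $7,942.79; interest $111.19 → $8,053.98; payment $516.44; balance $7,537.54
Month 2: opening $7,537.54; interest $105.52 → $7,643.06; payment $746.99; balance $6,896.07
Month 3: opening $6,896.07; interest $96.54 → $6,992.61; payment $977.54; balance $6,015.07
Month 4: opening $6,015.07; interest $84.21 → $6,099.28; payment $1,208.09; balance $4,891.19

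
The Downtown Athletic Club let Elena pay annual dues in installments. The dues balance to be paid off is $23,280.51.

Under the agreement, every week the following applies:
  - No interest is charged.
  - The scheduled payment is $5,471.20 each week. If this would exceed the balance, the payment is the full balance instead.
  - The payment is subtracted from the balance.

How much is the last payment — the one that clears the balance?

$1,395.71

# | Opening | Payment | End bal
1 | $23,280.51 | $5,471.20 | $17,809.31
2 | $17,809.31 | $5,471.20 | $12,338.11
3 | $12,338.11 | $5,471.20 | $6,866.91
4 | $6,866.91 | $5,471.20 | $1,395.71
5 | $1,395.71 | $1,395.71 | $0.00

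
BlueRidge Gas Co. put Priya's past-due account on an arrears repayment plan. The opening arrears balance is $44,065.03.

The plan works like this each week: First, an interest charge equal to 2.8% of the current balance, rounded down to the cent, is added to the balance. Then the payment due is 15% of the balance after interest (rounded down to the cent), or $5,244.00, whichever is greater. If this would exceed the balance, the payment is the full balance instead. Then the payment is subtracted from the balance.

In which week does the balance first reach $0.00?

10

Week 1: opening $44,065.03; interest $1,233.82 → $45,298.85; payment $6,794.82; balance $38,504.03
Week 2: opening $38,504.03; interest $1,078.11 → $39,582.14; payment $5,937.32; balance $33,644.82
Week 3: opening $33,644.82; interest $942.05 → $34,586.87; payment $5,244.00; balance $29,342.87
Week 4: opening $29,342.87; interest $821.60 → $30,164.47; payment $5,244.00; balance $24,920.47
Week 5: opening $24,920.47; interest $697.77 → $25,618.24; payment $5,244.00; balance $20,374.24
Week 6: opening $20,374.24; interest $570.47 → $20,944.71; payment $5,244.00; balance $15,700.71
Week 7: opening $15,700.71; interest $439.61 → $16,140.32; payment $5,244.00; balance $10,896.32
Week 8: opening $10,896.32; interest $305.09 → $11,201.41; payment $5,244.00; balance $5,957.41
Week 9: opening $5,957.41; interest $166.80 → $6,124.21; payment $5,244.00; balance $880.21
Week 10: opening $880.21; interest $24.64 → $904.85; payment $904.85; balance $0.00
Balance reaches $0.00 in week 10.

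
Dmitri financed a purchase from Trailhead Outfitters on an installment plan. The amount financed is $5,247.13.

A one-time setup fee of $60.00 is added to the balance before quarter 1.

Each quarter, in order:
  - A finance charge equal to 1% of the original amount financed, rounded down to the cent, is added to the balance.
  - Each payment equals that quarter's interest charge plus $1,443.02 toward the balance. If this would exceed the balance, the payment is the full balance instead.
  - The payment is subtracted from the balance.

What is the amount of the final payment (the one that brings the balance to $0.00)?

Quarter 1: $5,307.13 +$52.47 interest = $5,359.60; pay $1,495.49 → $3,864.11
Quarter 2: $3,864.11 +$52.47 interest = $3,916.58; pay $1,495.49 → $2,421.09
Quarter 3: $2,421.09 +$52.47 interest = $2,473.56; pay $1,495.49 → $978.07
Quarter 4: $978.07 +$52.47 interest = $1,030.54; pay $1,030.54 → $0.00

$1,030.54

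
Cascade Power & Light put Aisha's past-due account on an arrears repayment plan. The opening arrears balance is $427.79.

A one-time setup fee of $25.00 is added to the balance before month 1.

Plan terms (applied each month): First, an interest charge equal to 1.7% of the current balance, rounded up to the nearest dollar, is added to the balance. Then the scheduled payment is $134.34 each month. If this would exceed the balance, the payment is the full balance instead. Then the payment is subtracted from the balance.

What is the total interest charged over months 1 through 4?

Month 1: opening $452.79; interest $8.00 → $460.79; payment $134.34; balance $326.45
Month 2: opening $326.45; interest $6.00 → $332.45; payment $134.34; balance $198.11
Month 3: opening $198.11; interest $4.00 → $202.11; payment $134.34; balance $67.77
Month 4: opening $67.77; interest $2.00 → $69.77; payment $69.77; balance $0.00
Total interest: $8.00 + $6.00 + $4.00 + $2.00 = $20.00

$20.00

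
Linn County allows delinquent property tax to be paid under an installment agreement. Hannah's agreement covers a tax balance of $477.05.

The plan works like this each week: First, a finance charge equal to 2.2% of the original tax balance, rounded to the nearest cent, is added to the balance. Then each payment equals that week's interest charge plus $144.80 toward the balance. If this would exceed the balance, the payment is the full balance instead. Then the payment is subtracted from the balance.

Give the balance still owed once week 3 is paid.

# | Opening | Interest | Payment | End bal
1 | $477.05 | $10.50 | $155.30 | $332.25
2 | $332.25 | $10.50 | $155.30 | $187.45
3 | $187.45 | $10.50 | $155.30 | $42.65

$42.65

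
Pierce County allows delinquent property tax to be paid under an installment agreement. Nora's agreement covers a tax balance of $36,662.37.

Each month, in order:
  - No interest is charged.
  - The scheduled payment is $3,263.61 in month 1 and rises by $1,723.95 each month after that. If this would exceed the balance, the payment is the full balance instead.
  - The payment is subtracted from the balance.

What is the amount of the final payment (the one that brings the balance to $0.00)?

$3,104.82

# | Opening | Payment | End bal
1 | $36,662.37 | $3,263.61 | $33,398.76
2 | $33,398.76 | $4,987.56 | $28,411.20
3 | $28,411.20 | $6,711.51 | $21,699.69
4 | $21,699.69 | $8,435.46 | $13,264.23
5 | $13,264.23 | $10,159.41 | $3,104.82
6 | $3,104.82 | $3,104.82 | $0.00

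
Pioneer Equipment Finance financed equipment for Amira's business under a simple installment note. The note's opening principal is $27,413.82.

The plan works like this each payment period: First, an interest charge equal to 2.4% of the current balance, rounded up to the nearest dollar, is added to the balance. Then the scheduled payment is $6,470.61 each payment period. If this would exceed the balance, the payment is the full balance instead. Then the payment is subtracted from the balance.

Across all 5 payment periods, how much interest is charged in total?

$1,863.00

# | Opening | Interest | Payment | End bal
1 | $27,413.82 | $658.00 | $6,470.61 | $21,601.21
2 | $21,601.21 | $519.00 | $6,470.61 | $15,649.60
3 | $15,649.60 | $376.00 | $6,470.61 | $9,554.99
4 | $9,554.99 | $230.00 | $6,470.61 | $3,314.38
5 | $3,314.38 | $80.00 | $3,394.38 | $0.00
Total interest: $658.00 + $519.00 + $376.00 + $230.00 + $80.00 = $1,863.00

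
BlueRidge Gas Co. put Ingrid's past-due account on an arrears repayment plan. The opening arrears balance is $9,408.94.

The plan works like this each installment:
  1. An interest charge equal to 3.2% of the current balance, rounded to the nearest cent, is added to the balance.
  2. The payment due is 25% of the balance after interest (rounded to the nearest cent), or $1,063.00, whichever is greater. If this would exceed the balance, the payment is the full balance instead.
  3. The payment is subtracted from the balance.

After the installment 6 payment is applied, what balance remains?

$1,436.35

Installment 1: $9,408.94 +$301.09 interest = $9,710.03; pay $2,427.51 → $7,282.52
Installment 2: $7,282.52 +$233.04 interest = $7,515.56; pay $1,878.89 → $5,636.67
Installment 3: $5,636.67 +$180.37 interest = $5,817.04; pay $1,454.26 → $4,362.78
Installment 4: $4,362.78 +$139.61 interest = $4,502.39; pay $1,125.60 → $3,376.79
Installment 5: $3,376.79 +$108.06 interest = $3,484.85; pay $1,063.00 → $2,421.85
Installment 6: $2,421.85 +$77.50 interest = $2,499.35; pay $1,063.00 → $1,436.35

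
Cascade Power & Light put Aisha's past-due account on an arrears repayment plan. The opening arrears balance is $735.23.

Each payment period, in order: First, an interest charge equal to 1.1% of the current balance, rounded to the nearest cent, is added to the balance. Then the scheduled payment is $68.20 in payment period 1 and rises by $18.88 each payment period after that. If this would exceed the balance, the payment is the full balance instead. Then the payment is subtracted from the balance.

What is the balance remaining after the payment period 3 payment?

Payment period 1: opening $735.23; interest $8.09 → $743.32; payment $68.20; balance $675.12
Payment period 2: opening $675.12; interest $7.43 → $682.55; payment $87.08; balance $595.47
Payment period 3: opening $595.47; interest $6.55 → $602.02; payment $105.96; balance $496.06

$496.06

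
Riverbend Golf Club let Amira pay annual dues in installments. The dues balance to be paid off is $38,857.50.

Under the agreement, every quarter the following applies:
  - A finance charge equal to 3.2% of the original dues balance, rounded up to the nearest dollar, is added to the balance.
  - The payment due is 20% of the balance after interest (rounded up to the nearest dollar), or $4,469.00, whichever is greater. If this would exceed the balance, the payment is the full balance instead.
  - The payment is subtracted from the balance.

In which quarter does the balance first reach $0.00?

# | Opening | Interest | Payment | End bal
1 | $38,857.50 | $1,244.00 | $8,021.00 | $32,080.50
2 | $32,080.50 | $1,244.00 | $6,665.00 | $26,659.50
3 | $26,659.50 | $1,244.00 | $5,581.00 | $22,322.50
4 | $22,322.50 | $1,244.00 | $4,714.00 | $18,852.50
5 | $18,852.50 | $1,244.00 | $4,469.00 | $15,627.50
6 | $15,627.50 | $1,244.00 | $4,469.00 | $12,402.50
7 | $12,402.50 | $1,244.00 | $4,469.00 | $9,177.50
8 | $9,177.50 | $1,244.00 | $4,469.00 | $5,952.50
9 | $5,952.50 | $1,244.00 | $4,469.00 | $2,727.50
10 | $2,727.50 | $1,244.00 | $3,971.50 | $0.00
Balance reaches $0.00 in quarter 10.

10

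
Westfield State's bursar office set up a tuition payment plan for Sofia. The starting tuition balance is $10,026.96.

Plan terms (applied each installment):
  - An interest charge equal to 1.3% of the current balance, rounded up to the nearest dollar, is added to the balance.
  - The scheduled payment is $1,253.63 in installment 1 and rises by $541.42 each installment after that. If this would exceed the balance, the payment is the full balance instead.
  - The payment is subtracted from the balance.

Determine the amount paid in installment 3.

Installment 1: $10,026.96 +$131.00 interest = $10,157.96; pay $1,253.63 → $8,904.33
Installment 2: $8,904.33 +$116.00 interest = $9,020.33; pay $1,795.05 → $7,225.28
Installment 3: $7,225.28 +$94.00 interest = $7,319.28; pay $2,336.47 → $4,982.81

$2,336.47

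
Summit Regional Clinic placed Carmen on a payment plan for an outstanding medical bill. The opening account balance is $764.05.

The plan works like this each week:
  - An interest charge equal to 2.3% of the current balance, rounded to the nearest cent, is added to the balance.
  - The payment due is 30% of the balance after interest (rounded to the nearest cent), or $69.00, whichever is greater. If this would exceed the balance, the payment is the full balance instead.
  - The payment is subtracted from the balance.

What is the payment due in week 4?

$86.11

Week 1: opening $764.05; interest $17.57 → $781.62; payment $234.49; balance $547.13
Week 2: opening $547.13; interest $12.58 → $559.71; payment $167.91; balance $391.80
Week 3: opening $391.80; interest $9.01 → $400.81; payment $120.24; balance $280.57
Week 4: opening $280.57; interest $6.45 → $287.02; payment $86.11; balance $200.91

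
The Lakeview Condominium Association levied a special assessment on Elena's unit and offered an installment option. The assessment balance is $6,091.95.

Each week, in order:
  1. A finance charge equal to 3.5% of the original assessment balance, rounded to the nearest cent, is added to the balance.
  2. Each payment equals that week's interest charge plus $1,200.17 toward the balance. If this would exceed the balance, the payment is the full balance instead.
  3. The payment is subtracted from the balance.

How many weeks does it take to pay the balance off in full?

Week 1: opening $6,091.95; interest $213.22 → $6,305.17; payment $1,413.39; balance $4,891.78
Week 2: opening $4,891.78; interest $213.22 → $5,105.00; payment $1,413.39; balance $3,691.61
Week 3: opening $3,691.61; interest $213.22 → $3,904.83; payment $1,413.39; balance $2,491.44
Week 4: opening $2,491.44; interest $213.22 → $2,704.66; payment $1,413.39; balance $1,291.27
Week 5: opening $1,291.27; interest $213.22 → $1,504.49; payment $1,413.39; balance $91.10
Week 6: opening $91.10; interest $213.22 → $304.32; payment $304.32; balance $0.00
Balance reaches $0.00 in week 6.

6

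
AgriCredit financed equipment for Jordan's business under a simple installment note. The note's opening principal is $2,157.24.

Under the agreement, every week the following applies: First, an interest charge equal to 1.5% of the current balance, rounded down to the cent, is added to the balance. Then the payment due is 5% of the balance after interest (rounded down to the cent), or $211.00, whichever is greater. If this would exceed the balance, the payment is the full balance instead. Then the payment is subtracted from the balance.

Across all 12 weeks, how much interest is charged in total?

$202.22

Week 1: opening $2,157.24; interest $32.35 → $2,189.59; payment $211.00; balance $1,978.59
Week 2: opening $1,978.59; interest $29.67 → $2,008.26; payment $211.00; balance $1,797.26
Week 3: opening $1,797.26; interest $26.95 → $1,824.21; payment $211.00; balance $1,613.21
Week 4: opening $1,613.21; interest $24.19 → $1,637.40; payment $211.00; balance $1,426.40
Week 5: opening $1,426.40; interest $21.39 → $1,447.79; payment $211.00; balance $1,236.79
Week 6: opening $1,236.79; interest $18.55 → $1,255.34; payment $211.00; balance $1,044.34
Week 7: opening $1,044.34; interest $15.66 → $1,060.00; payment $211.00; balance $849.00
Week 8: opening $849.00; interest $12.73 → $861.73; payment $211.00; balance $650.73
Week 9: opening $650.73; interest $9.76 → $660.49; payment $211.00; balance $449.49
Week 10: opening $449.49; interest $6.74 → $456.23; payment $211.00; balance $245.23
Week 11: opening $245.23; interest $3.67 → $248.90; payment $211.00; balance $37.90
Week 12: opening $37.90; interest $0.56 → $38.46; payment $38.46; balance $0.00
Total interest: $32.35 + $29.67 + $26.95 + $24.19 + $21.39 + $18.55 + $15.66 + $12.73 + $9.76 + $6.74 + $3.67 + $0.56 = $202.22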